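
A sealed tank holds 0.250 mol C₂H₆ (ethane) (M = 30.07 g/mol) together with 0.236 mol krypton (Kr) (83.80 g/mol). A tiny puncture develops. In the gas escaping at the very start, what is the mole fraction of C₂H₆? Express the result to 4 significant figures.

Each component's effusion rate ∝ (its partial pressure)·(1/√M) ∝ n_i/√M_i.
Mole fraction of C₂H₆ in the effusate = (n_C₂H₆/√M_C₂H₆) / (n_C₂H₆/√M_C₂H₆ + n_Kr/√M_Kr)
= (0.250/√30.07) / (0.250/√30.07 + 0.236/√83.80) = 0.04559/(0.04559 + 0.02578) = 0.6388.

0.6388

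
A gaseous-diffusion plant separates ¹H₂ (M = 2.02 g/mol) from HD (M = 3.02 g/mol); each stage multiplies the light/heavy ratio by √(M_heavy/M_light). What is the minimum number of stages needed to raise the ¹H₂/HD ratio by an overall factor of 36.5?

With α = √(3.02/2.02) per stage, ln α = ½ ln(1.49505) = 0.2011.
Need α^N ≥ 36.5 ⇒ N ≥ ln(36.5) / ln α = 3.597 / 0.2011 = 17.89.
Rounding up, N = 18 stages.

18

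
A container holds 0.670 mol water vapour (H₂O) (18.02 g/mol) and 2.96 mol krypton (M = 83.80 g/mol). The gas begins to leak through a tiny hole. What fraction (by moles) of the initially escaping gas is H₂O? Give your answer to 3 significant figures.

Each component's effusion rate ∝ (its partial pressure)·(1/√M) ∝ n_i/√M_i.
x_H₂O(eff) = (n_H₂O/√M_H₂O) / (n_H₂O/√M_H₂O + n_Kr/√M_Kr)
= (0.670/√18.02) / (0.670/√18.02 + 2.96/√83.80) = 0.1578/(0.1578 + 0.3233) = 0.328.

0.328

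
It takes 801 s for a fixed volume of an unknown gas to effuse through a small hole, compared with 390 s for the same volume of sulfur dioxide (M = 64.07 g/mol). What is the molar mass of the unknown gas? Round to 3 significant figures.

270 g/mol

From Graham's law, t_X/t_SO₂ = √(M_X/M_SO₂).
801/390 = 2.054 = √(M_X/64.07)
M_X = 64.07 × 2.054² = 64.07 × 4.218 = 270 g/mol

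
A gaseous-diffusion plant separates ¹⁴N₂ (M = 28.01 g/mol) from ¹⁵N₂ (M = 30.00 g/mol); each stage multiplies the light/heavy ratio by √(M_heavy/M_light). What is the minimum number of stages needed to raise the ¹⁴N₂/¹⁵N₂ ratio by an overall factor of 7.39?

59

With α = √(30.00/28.01) per stage, ln α = ½ ln(1.07105) = 0.03432.
Need α^N ≥ 7.39 ⇒ N ≥ ln(7.39) / ln α = 2.000 / 0.03432 = 58.28.
Rounding up, N = 59 stages.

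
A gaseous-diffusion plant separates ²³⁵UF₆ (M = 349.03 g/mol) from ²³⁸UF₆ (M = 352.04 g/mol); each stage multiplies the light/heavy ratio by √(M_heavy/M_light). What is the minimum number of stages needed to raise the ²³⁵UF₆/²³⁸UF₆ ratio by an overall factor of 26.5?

Single-stage factor α = √(352.04/349.03), so ln α = ½ ln(1.00862) = 0.004293.
Need α^N ≥ 26.5 ⇒ N ≥ ln(26.5) / ln α = 3.277 / 0.004293 = 763.29.
Rounding up, N = 764 stages.

764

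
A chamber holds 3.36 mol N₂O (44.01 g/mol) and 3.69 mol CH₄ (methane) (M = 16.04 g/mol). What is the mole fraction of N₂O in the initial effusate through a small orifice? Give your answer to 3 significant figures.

0.355

Rate_i ∝ x_i/√M_i (Graham's law weighted by mole fraction), so the effusate composition follows n_i/√M_i.
So x_N₂O in the escaping gas = (n_N₂O/√M_N₂O) / Σ(n_i/√M_i)
= (3.36/√44.01) / (3.36/√44.01 + 3.69/√16.04) = 0.5065/(0.5065 + 0.9213) = 0.355.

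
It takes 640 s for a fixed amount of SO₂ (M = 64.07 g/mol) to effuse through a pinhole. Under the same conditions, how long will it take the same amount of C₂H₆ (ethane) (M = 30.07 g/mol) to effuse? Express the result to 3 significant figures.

438 s

By Graham's law, t_C₂H₆/t_SO₂ = √(M_C₂H₆/M_SO₂) = √(30.07/64.07) = √0.4693 = 0.6851.
So the time for C₂H₆ is 640 × 0.6851 = 438 s.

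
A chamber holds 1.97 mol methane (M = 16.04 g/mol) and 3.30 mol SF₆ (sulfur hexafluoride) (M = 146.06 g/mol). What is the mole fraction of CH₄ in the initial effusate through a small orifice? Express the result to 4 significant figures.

0.6430

Rate_i ∝ x_i/√M_i (Graham's law weighted by mole fraction), so the effusate composition follows n_i/√M_i.
So x_CH₄ in the escaping gas = (n_CH₄/√M_CH₄) / Σ(n_i/√M_i)
= (1.97/√16.04) / (1.97/√16.04 + 3.30/√146.06) = 0.4919/(0.4919 + 0.2731) = 0.6430.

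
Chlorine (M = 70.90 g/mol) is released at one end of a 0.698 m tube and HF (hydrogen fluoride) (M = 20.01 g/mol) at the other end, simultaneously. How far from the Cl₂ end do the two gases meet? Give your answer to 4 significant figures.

0.2422 m

Graham's law gives d_Cl₂/d_HF = rate_Cl₂/rate_HF = √(M_HF/M_Cl₂) = √(20.01/70.90) = 0.5313.
With d_Cl₂ + d_HF = 0.698 m, d_HF = 0.698/(1 + 0.5313) = 0.4558 m.
d_Cl₂ = 0.698 − 0.4558 = 0.2422 m.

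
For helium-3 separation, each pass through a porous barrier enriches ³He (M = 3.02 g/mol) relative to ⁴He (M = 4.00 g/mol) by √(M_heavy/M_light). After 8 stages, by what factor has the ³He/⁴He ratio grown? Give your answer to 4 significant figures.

3.078

Each stage multiplies the ratio by α = √(4.00/3.02), so after 8 stages the overall factor is α^8 = (4.00/3.02)^(8/2).
= 1.32450^4 = 3.078.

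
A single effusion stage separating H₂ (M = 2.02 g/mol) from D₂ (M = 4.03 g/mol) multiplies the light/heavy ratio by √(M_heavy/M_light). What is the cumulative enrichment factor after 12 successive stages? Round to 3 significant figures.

63.1

Each stage multiplies the ratio by α = √(4.03/2.02), so after 12 stages the overall factor is α^12 = (4.03/2.02)^(12/2).
= 1.99505^6 = 63.1.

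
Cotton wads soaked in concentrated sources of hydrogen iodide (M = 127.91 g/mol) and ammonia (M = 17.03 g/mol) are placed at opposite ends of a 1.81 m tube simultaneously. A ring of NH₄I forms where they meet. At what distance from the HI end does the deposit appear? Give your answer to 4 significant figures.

0.4839 m

In equal time, each gas travels a distance ∝ its rate ∝ 1/√M, so d_HI/d_NH₃ = √(M_NH₃/M_HI) = √(17.03/127.91) = 0.3649.
With d_HI + d_NH₃ = 1.81 m, d_NH₃ = 1.81/(1 + 0.3649) = 1.326 m.
d_HI = 1.81 − 1.326 = 0.4839 m.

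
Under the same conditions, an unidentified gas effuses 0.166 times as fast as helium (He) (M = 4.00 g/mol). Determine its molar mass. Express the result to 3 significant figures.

Since effusion rate ∝ 1/√M, rate_X/rate_He = √(M_He/M_X).
0.166 = √(4.00/M_X)
M_X = 4.00 / 0.166² = 4.00 / 0.02756 = 145 g/mol

145 g/mol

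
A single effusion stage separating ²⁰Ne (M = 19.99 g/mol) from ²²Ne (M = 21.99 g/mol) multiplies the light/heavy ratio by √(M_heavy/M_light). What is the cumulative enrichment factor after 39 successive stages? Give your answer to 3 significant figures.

Overall factor = α^39 with α = √(21.99/19.99), i.e. (21.99/19.99)^(39/2).
= 1.10005^(39/2) = 6.42.

6.42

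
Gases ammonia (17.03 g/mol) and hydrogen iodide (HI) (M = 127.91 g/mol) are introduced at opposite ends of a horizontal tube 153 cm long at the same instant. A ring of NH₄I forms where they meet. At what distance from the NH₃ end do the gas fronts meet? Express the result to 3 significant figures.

The fronts meet when d_NH₃ + d_HI = L with d_NH₃/d_HI = √(M_HI/M_NH₃) (Graham's law). Here √(M_HI/M_NH₃) = √(127.91/17.03) = 2.741.
With d_NH₃ + d_HI = 153 cm, d_HI = 153/(1 + 2.741) = 40.90 cm.
d_NH₃ = 153 − 40.90 = 112 cm.

112 cm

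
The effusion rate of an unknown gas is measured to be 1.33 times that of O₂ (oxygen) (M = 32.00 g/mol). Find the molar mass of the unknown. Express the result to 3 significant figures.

18.1 g/mol

From Graham's law, rate_X/rate_O₂ = √(M_O₂/M_X).
1.33 = √(32.00/M_X)
M_X = 32.00 / 1.33² = 32.00 / 1.769 = 18.1 g/mol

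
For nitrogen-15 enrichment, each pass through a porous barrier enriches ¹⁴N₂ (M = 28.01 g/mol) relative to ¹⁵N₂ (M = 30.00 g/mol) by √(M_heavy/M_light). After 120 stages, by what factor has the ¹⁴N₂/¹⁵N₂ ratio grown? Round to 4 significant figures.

The single-stage factor is √(M_heavy/M_light), so 120 stages give [√(30.00/28.01)]^120 = (30.00/28.01)^(120/2).
= 1.07105^60 = 61.45.

61.45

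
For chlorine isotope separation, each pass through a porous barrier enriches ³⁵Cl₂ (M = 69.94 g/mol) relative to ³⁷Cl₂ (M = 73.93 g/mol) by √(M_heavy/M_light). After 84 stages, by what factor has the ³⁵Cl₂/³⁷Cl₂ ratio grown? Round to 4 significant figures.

10.28

Each stage multiplies the ratio by α = √(73.93/69.94), so after 84 stages the overall factor is α^84 = (73.93/69.94)^(84/2).
= 1.05705^42 = 10.28.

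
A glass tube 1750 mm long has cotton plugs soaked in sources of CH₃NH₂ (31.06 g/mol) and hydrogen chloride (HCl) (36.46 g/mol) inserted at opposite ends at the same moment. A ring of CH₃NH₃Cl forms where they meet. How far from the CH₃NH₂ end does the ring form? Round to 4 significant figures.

910.0 mm

In equal time, each gas travels a distance ∝ its rate ∝ 1/√M, so d_CH₃NH₂/d_HCl = √(M_HCl/M_CH₃NH₂) = √(36.46/31.06) = 1.083.
With d_CH₃NH₂ + d_HCl = 1750 mm, d_HCl = 1750/(1 + 1.083) = 840.0 mm.
d_CH₃NH₂ = 1750 − 840.0 = 910.0 mm.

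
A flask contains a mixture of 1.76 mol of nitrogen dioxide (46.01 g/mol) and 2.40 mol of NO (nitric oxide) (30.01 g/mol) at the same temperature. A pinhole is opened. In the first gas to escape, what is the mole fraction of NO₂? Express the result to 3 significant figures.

0.372

Each component's effusion rate ∝ (its partial pressure)·(1/√M) ∝ n_i/√M_i.
Mole fraction of NO₂ in the effusate = (n_NO₂/√M_NO₂) / (n_NO₂/√M_NO₂ + n_NO/√M_NO)
= (1.76/√46.01) / (1.76/√46.01 + 2.40/√30.01) = 0.2595/(0.2595 + 0.4381) = 0.372.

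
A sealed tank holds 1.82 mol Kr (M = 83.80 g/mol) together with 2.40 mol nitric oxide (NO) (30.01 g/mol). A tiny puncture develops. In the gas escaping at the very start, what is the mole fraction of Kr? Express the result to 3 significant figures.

0.312

Effusion rate of each component ∝ n_i/√M_i (partial pressure × 1/√M).
So x_Kr in the escaping gas = (n_Kr/√M_Kr) / Σ(n_i/√M_i)
= (1.82/√83.80) / (1.82/√83.80 + 2.40/√30.01) = 0.1988/(0.1988 + 0.4381) = 0.312.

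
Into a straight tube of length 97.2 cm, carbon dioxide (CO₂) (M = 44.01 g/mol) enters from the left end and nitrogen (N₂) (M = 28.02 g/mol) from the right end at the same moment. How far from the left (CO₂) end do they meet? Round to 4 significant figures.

Graham's law gives d_CO₂/d_N₂ = rate_CO₂/rate_N₂ = √(M_N₂/M_CO₂) = √(28.02/44.01) = 0.7979.
With d_CO₂ + d_N₂ = 97.2 cm, d_N₂ = 97.2/(1 + 0.7979) = 54.06 cm.
d_CO₂ = 97.2 − 54.06 = 43.14 cm.

43.14 cm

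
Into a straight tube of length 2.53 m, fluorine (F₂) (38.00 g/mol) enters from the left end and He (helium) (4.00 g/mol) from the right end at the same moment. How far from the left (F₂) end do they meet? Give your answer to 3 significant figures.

The fronts meet when d_F₂ + d_He = L with d_F₂/d_He = √(M_He/M_F₂) (Graham's law). Here √(M_He/M_F₂) = √(4.00/38.00) = 0.3244.
With d_F₂ + d_He = 2.53 m, d_He = 2.53/(1 + 0.3244) = 1.910 m.
d_F₂ = 2.53 − 1.910 = 0.620 m.

0.620 m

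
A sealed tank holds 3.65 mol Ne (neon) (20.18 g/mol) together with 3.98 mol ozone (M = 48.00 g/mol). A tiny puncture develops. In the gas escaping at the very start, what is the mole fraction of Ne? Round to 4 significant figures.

0.5858

Effusion rate of each component ∝ n_i/√M_i (partial pressure × 1/√M).
So x_Ne in the escaping gas = (n_Ne/√M_Ne) / Σ(n_i/√M_i)
= (3.65/√20.18) / (3.65/√20.18 + 3.98/√48.00) = 0.8125/(0.8125 + 0.5745) = 0.5858.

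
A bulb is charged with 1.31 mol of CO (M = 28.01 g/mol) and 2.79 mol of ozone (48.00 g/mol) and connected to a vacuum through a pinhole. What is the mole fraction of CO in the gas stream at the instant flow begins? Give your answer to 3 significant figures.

0.381

Each component's effusion rate ∝ (its partial pressure)·(1/√M) ∝ n_i/√M_i.
x_CO(eff) = (n_CO/√M_CO) / (n_CO/√M_CO + n_O₃/√M_O₃)
= (1.31/√28.01) / (1.31/√28.01 + 2.79/√48.00) = 0.2475/(0.2475 + 0.4027) = 0.381.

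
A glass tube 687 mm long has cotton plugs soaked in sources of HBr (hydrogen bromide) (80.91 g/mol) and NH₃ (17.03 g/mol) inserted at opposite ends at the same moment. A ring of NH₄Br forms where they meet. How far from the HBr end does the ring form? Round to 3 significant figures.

216 mm

In equal time, each gas travels a distance ∝ its rate ∝ 1/√M, so d_HBr/d_NH₃ = √(M_NH₃/M_HBr) = √(17.03/80.91) = 0.4588.
With d_HBr + d_NH₃ = 687 mm, d_NH₃ = 687/(1 + 0.4588) = 470.9 mm.
d_HBr = 687 − 470.9 = 216 mm.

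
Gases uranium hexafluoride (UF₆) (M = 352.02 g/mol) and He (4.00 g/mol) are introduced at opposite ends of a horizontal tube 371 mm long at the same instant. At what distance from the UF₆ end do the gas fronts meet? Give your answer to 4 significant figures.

35.74 mm

The fronts meet when d_UF₆ + d_He = L with d_UF₆/d_He = √(M_He/M_UF₆) (Graham's law). Here √(M_He/M_UF₆) = √(4.00/352.02) = 0.1066.
With d_UF₆ + d_He = 371 mm, d_He = 371/(1 + 0.1066) = 335.3 mm.
d_UF₆ = 371 − 335.3 = 35.74 mm.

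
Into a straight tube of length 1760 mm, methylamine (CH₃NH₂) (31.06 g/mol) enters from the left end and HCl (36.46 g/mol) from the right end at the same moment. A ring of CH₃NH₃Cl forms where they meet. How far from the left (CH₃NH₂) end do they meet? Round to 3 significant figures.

915 mm

The fronts meet when d_CH₃NH₂ + d_HCl = L with d_CH₃NH₂/d_HCl = √(M_HCl/M_CH₃NH₂) (Graham's law). Here √(M_HCl/M_CH₃NH₂) = √(36.46/31.06) = 1.083.
With d_CH₃NH₂ + d_HCl = 1760 mm, d_HCl = 1760/(1 + 1.083) = 844.8 mm.
d_CH₃NH₂ = 1760 − 844.8 = 915 mm.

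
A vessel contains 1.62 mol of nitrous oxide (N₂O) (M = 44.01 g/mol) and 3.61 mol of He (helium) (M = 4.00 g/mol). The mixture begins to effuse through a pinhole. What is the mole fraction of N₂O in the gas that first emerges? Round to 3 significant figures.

Each component's effusion rate ∝ (its partial pressure)·(1/√M) ∝ n_i/√M_i.
x_N₂O(eff) = (n_N₂O/√M_N₂O) / (n_N₂O/√M_N₂O + n_He/√M_He)
= (1.62/√44.01) / (1.62/√44.01 + 3.61/√4.00) = 0.2442/(0.2442 + 1.805) = 0.119.

0.119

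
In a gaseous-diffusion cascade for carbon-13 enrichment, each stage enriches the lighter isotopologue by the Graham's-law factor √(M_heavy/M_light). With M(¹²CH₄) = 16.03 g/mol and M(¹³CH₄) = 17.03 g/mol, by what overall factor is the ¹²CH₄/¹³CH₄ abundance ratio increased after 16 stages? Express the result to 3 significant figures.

1.62

Each stage multiplies the ratio by α = √(17.03/16.03), so after 16 stages the overall factor is α^16 = (17.03/16.03)^(16/2).
= 1.06238^8 = 1.62.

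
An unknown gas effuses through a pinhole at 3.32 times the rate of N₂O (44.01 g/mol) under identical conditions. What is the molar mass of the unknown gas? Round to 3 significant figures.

Graham's law gives rate_X/rate_N₂O = √(M_N₂O/M_X).
3.32 = √(44.01/M_X)
M_X = 44.01 / 3.32² = 44.01 / 11.02 = 3.99 g/mol

3.99 g/mol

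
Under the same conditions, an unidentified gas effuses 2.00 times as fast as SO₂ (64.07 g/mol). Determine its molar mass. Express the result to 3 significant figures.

From Graham's law, rate_X/rate_SO₂ = √(M_SO₂/M_X).
2.00 = √(64.07/M_X)
M_X = 64.07 / 2.00² = 64.07 / 4.000 = 16.0 g/mol

16.0 g/mol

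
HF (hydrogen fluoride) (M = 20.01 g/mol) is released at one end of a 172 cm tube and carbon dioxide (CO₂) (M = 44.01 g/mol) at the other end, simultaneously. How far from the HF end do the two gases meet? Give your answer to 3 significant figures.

Graham's law gives d_HF/d_CO₂ = rate_HF/rate_CO₂ = √(M_CO₂/M_HF) = √(44.01/20.01) = 1.483.
With d_HF + d_CO₂ = 172 cm, d_CO₂ = 172/(1 + 1.483) = 69.27 cm.
d_HF = 172 − 69.27 = 103 cm.

103 cm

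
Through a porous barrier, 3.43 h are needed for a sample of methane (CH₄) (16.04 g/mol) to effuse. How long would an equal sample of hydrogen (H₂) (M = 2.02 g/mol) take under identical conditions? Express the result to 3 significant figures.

1.22 h

Since effusion rate ∝ 1/√M, t_H₂/t_CH₄ = √(M_H₂/M_CH₄) = √(2.02/16.04) = √0.1259 = 0.3549.
So the time for H₂ is 3.43 × 0.3549 = 1.22 h.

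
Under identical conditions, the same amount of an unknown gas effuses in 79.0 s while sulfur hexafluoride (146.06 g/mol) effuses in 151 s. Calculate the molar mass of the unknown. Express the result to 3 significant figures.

40.0 g/mol

From Graham's law, t_X/t_SF₆ = √(M_X/M_SF₆).
79.0/151 = 0.5232 = √(M_X/146.06)
M_X = 146.06 × 0.5232² = 146.06 × 0.2737 = 40.0 g/mol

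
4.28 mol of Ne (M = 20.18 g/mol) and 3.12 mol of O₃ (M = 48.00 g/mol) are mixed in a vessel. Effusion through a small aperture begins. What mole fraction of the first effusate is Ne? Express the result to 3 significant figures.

0.679

Effusion rate of each component ∝ n_i/√M_i (partial pressure × 1/√M).
Mole fraction of Ne in the effusate = (n_Ne/√M_Ne) / (n_Ne/√M_Ne + n_O₃/√M_O₃)
= (4.28/√20.18) / (4.28/√20.18 + 3.12/√48.00) = 0.9528/(0.9528 + 0.4503) = 0.679.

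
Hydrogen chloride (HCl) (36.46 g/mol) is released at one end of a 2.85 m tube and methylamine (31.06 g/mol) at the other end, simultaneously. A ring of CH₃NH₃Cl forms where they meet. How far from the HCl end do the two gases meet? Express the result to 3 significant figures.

1.37 m

In equal time, each gas travels a distance ∝ its rate ∝ 1/√M, so d_HCl/d_CH₃NH₂ = √(M_CH₃NH₂/M_HCl) = √(31.06/36.46) = 0.9230.
With d_HCl + d_CH₃NH₂ = 2.85 m, d_CH₃NH₂ = 2.85/(1 + 0.9230) = 1.482 m.
d_HCl = 2.85 − 1.482 = 1.37 m.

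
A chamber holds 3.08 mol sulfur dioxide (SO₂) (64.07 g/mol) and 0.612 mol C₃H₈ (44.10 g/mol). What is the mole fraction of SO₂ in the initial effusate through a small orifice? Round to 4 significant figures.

Rate_i ∝ x_i/√M_i (Graham's law weighted by mole fraction), so the effusate composition follows n_i/√M_i.
x_SO₂(eff) = (n_SO₂/√M_SO₂) / (n_SO₂/√M_SO₂ + n_C₃H₈/√M_C₃H₈)
= (3.08/√64.07) / (3.08/√64.07 + 0.612/√44.10) = 0.3848/(0.3848 + 0.09216) = 0.8068.

0.8068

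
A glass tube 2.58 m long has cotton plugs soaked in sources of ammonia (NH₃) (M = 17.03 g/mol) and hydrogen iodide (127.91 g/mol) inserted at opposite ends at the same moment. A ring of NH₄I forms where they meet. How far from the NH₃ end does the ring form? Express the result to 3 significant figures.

1.89 m

Distances travelled in equal time are proportional to diffusion rates, so d_NH₃/d_HI = √(M_HI/M_NH₃) = √(127.91/17.03) = 2.741.
With d_NH₃ + d_HI = 2.58 m, d_HI = 2.58/(1 + 2.741) = 0.6897 m.
d_NH₃ = 2.58 − 0.6897 = 1.89 m.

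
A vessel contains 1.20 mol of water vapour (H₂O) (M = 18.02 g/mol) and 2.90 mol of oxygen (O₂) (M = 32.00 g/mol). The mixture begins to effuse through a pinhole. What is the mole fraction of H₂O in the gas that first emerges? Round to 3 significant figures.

0.355

The effusion rate of species i is ∝ p_i/√M_i ∝ n_i/√M_i.
x_H₂O(eff) = (n_H₂O/√M_H₂O) / (n_H₂O/√M_H₂O + n_O₂/√M_O₂)
= (1.20/√18.02) / (1.20/√18.02 + 2.90/√32.00) = 0.2827/(0.2827 + 0.5127) = 0.355.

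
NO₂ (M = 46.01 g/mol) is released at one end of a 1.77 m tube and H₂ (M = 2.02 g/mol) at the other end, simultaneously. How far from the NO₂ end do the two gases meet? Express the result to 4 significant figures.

0.3066 m

Graham's law gives d_NO₂/d_H₂ = rate_NO₂/rate_H₂ = √(M_H₂/M_NO₂) = √(2.02/46.01) = 0.2095.
With d_NO₂ + d_H₂ = 1.77 m, d_H₂ = 1.77/(1 + 0.2095) = 1.463 m.
d_NO₂ = 1.77 − 1.463 = 0.3066 m.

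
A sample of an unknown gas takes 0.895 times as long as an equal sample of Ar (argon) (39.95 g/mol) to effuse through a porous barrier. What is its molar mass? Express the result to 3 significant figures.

By Graham's law, t_X/t_Ar = √(M_X/M_Ar).
0.895 = √(M_X/39.95)
M_X = 39.95 × 0.895² = 39.95 × 0.8010 = 32.0 g/mol

32.0 g/mol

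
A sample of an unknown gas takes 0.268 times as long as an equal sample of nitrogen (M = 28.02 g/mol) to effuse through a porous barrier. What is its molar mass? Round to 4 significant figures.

From Graham's law, t_X/t_N₂ = √(M_X/M_N₂).
0.268 = √(M_X/28.02)
M_X = 28.02 × 0.268² = 28.02 × 0.07182 = 2.013 g/mol

2.013 g/mol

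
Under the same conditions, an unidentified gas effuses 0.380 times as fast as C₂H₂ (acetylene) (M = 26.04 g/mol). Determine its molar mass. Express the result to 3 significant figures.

Since effusion rate ∝ 1/√M, rate_X/rate_C₂H₂ = √(M_C₂H₂/M_X).
0.380 = √(26.04/M_X)
M_X = 26.04 / 0.380² = 26.04 / 0.1444 = 180 g/mol

180 g/mol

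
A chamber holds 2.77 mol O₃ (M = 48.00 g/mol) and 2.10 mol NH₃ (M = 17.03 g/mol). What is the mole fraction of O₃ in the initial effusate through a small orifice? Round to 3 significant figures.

0.440

The effusion rate of species i is ∝ p_i/√M_i ∝ n_i/√M_i.
Mole fraction of O₃ in the effusate = (n_O₃/√M_O₃) / (n_O₃/√M_O₃ + n_NH₃/√M_NH₃)
= (2.77/√48.00) / (2.77/√48.00 + 2.10/√17.03) = 0.3998/(0.3998 + 0.5089) = 0.440.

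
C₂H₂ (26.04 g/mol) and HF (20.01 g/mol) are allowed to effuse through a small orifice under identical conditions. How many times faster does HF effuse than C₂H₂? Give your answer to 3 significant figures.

Graham's law gives rate_HF/rate_C₂H₂ = √(M_C₂H₂/M_HF) = √(26.04/20.01) = √1.301 = 1.14.

1.14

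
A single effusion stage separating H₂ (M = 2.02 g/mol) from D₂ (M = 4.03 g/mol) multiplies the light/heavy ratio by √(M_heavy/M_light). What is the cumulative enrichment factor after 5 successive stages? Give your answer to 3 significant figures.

5.62

Each stage multiplies the ratio by α = √(4.03/2.02), so after 5 stages the overall factor is α^5 = (4.03/2.02)^(5/2).
= 1.99505^(5/2) = 5.62.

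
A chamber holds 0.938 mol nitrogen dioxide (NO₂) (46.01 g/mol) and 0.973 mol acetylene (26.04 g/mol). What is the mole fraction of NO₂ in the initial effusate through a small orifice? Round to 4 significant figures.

0.4204

Effusion rate of each component ∝ n_i/√M_i (partial pressure × 1/√M).
So x_NO₂ in the escaping gas = (n_NO₂/√M_NO₂) / Σ(n_i/√M_i)
= (0.938/√46.01) / (0.938/√46.01 + 0.973/√26.04) = 0.1383/(0.1383 + 0.1907) = 0.4204.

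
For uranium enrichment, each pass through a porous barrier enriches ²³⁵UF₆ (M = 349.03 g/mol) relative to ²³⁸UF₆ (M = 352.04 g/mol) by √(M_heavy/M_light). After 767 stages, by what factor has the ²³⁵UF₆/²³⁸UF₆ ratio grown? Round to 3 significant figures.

After 767 stages the ratio has grown by (√(352.04/349.03))^767 = (352.04/349.03)^(767/2).
= 1.00862^(767/2) = 26.9.

26.9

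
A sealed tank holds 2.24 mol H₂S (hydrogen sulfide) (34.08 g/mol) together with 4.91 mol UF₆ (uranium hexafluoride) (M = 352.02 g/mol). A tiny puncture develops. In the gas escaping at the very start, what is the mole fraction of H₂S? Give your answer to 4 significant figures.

Effusion rate of each component ∝ n_i/√M_i (partial pressure × 1/√M).
x_H₂S(eff) = (n_H₂S/√M_H₂S) / (n_H₂S/√M_H₂S + n_UF₆/√M_UF₆)
= (2.24/√34.08) / (2.24/√34.08 + 4.91/√352.02) = 0.3837/(0.3837 + 0.2617) = 0.5945.

0.5945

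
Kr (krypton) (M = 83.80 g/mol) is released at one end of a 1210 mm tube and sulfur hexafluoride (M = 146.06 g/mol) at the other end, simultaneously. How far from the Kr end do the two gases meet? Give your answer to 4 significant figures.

In equal time, each gas travels a distance ∝ its rate ∝ 1/√M, so d_Kr/d_SF₆ = √(M_SF₆/M_Kr) = √(146.06/83.80) = 1.320.
With d_Kr + d_SF₆ = 1210 mm, d_SF₆ = 1210/(1 + 1.320) = 521.5 mm.
d_Kr = 1210 − 521.5 = 688.5 mm.

688.5 mm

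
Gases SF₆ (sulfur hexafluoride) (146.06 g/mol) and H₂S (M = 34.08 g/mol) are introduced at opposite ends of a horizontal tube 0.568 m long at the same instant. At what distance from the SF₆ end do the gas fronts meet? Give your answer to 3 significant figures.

In equal time, each gas travels a distance ∝ its rate ∝ 1/√M, so d_SF₆/d_H₂S = √(M_H₂S/M_SF₆) = √(34.08/146.06) = 0.4830.
With d_SF₆ + d_H₂S = 0.568 m, d_H₂S = 0.568/(1 + 0.4830) = 0.3830 m.
d_SF₆ = 0.568 − 0.3830 = 0.185 m.

0.185 m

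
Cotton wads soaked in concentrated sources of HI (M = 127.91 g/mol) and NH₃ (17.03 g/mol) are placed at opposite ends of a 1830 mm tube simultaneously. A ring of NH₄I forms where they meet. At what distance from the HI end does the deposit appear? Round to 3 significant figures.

Graham's law gives d_HI/d_NH₃ = rate_HI/rate_NH₃ = √(M_NH₃/M_HI) = √(17.03/127.91) = 0.3649.
With d_HI + d_NH₃ = 1830 mm, d_NH₃ = 1830/(1 + 0.3649) = 1341 mm.
d_HI = 1830 − 1341 = 489 mm.

489 mm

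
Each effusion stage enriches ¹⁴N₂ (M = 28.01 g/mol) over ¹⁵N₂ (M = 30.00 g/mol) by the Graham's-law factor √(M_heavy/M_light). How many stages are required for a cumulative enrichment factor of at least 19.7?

Single-stage factor α = √(30.00/28.01), so ln α = ½ ln(1.07105) = 0.03432.
Need α^N ≥ 19.7 ⇒ N ≥ ln(19.7) / ln α = 2.981 / 0.03432 = 86.85.
Minimum whole number of stages: N = 87.

87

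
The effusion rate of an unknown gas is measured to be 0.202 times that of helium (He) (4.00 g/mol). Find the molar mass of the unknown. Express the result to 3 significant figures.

Graham's law gives rate_X/rate_He = √(M_He/M_X).
0.202 = √(4.00/M_X)
M_X = 4.00 / 0.202² = 4.00 / 0.04080 = 98.0 g/mol

98.0 g/mol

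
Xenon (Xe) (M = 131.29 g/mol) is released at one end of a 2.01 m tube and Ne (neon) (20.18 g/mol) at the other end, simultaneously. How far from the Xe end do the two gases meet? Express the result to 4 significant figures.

0.5661 m

Distances travelled in equal time are proportional to diffusion rates, so d_Xe/d_Ne = √(M_Ne/M_Xe) = √(20.18/131.29) = 0.3921.
With d_Xe + d_Ne = 2.01 m, d_Ne = 2.01/(1 + 0.3921) = 1.444 m.
d_Xe = 2.01 − 1.444 = 0.5661 m.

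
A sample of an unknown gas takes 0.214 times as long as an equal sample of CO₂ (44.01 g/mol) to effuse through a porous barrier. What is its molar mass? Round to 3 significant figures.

Since effusion rate ∝ 1/√M, t_X/t_CO₂ = √(M_X/M_CO₂).
0.214 = √(M_X/44.01)
M_X = 44.01 × 0.214² = 44.01 × 0.04580 = 2.02 g/mol

2.02 g/mol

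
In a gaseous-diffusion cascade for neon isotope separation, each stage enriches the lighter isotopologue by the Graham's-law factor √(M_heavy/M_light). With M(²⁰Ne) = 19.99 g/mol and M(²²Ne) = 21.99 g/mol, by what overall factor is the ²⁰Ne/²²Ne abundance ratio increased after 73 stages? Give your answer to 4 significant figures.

After 73 stages the ratio has grown by (√(21.99/19.99))^73 = (21.99/19.99)^(73/2).
= 1.10005^(73/2) = 32.48.

32.48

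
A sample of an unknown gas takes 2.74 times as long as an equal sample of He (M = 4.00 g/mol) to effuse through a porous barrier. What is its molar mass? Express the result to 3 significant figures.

Using Graham's law: t_X/t_He = √(M_X/M_He).
2.74 = √(M_X/4.00)
M_X = 4.00 × 2.74² = 4.00 × 7.508 = 30.0 g/mol

30.0 g/mol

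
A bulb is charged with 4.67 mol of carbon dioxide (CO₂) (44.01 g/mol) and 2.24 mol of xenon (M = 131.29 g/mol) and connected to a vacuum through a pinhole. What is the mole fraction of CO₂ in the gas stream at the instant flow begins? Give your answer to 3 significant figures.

0.783

The effusion rate of species i is ∝ p_i/√M_i ∝ n_i/√M_i.
Mole fraction of CO₂ in the effusate = (n_CO₂/√M_CO₂) / (n_CO₂/√M_CO₂ + n_Xe/√M_Xe)
= (4.67/√44.01) / (4.67/√44.01 + 2.24/√131.29) = 0.7039/(0.7039 + 0.1955) = 0.783.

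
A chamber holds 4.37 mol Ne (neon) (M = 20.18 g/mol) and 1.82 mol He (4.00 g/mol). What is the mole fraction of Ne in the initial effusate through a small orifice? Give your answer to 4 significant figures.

0.5167

Effusion rate of each component ∝ n_i/√M_i (partial pressure × 1/√M).
So x_Ne in the escaping gas = (n_Ne/√M_Ne) / Σ(n_i/√M_i)
= (4.37/√20.18) / (4.37/√20.18 + 1.82/√4.00) = 0.9728/(0.9728 + 0.9100) = 0.5167.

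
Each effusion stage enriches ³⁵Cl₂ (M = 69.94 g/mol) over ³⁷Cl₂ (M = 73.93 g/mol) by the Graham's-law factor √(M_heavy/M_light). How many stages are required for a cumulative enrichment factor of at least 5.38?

Per stage α = (73.93/69.94)^(1/2) = 1.05705^0.5, giving ln α = 0.02774.
Need α^N ≥ 5.38 ⇒ N ≥ ln(5.38) / ln α = 1.683 / 0.02774 = 60.66.
So at least 61 stages are needed.

61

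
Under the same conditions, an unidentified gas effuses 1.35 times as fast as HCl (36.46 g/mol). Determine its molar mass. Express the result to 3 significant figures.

Graham's law gives rate_X/rate_HCl = √(M_HCl/M_X).
1.35 = √(36.46/M_X)
M_X = 36.46 / 1.35² = 36.46 / 1.823 = 20.0 g/mol

20.0 g/mol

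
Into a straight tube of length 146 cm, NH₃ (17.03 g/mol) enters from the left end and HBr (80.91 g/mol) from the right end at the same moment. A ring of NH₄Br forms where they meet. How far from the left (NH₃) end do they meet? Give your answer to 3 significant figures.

100 cm

Graham's law gives d_NH₃/d_HBr = rate_NH₃/rate_HBr = √(M_HBr/M_NH₃) = √(80.91/17.03) = 2.180.
With d_NH₃ + d_HBr = 146 cm, d_HBr = 146/(1 + 2.180) = 45.92 cm.
d_NH₃ = 146 − 45.92 = 100 cm.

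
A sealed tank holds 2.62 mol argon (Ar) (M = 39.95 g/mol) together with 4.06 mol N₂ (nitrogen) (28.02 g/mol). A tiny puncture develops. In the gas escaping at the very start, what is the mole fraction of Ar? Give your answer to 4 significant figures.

0.3508

Effusion rate of each component ∝ n_i/√M_i (partial pressure × 1/√M).
Mole fraction of Ar in the effusate = (n_Ar/√M_Ar) / (n_Ar/√M_Ar + n_N₂/√M_N₂)
= (2.62/√39.95) / (2.62/√39.95 + 4.06/√28.02) = 0.4145/(0.4145 + 0.7670) = 0.3508.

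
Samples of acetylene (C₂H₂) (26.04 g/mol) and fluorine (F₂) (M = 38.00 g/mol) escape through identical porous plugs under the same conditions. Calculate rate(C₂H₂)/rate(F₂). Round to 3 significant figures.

Since effusion rate ∝ 1/√M, rate_C₂H₂/rate_F₂ = √(M_F₂/M_C₂H₂) = √(38.00/26.04) = √1.459 = 1.21.

1.21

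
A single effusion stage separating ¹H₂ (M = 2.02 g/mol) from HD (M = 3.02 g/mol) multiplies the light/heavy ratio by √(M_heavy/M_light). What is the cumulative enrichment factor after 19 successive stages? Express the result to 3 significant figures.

Overall factor = α^19 with α = √(3.02/2.02), i.e. (3.02/2.02)^(19/2).
= 1.49505^(19/2) = 45.6.

45.6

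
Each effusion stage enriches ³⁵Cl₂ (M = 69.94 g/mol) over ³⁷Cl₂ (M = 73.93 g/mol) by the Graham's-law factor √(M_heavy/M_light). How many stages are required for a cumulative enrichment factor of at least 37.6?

Single-stage factor α = √(73.93/69.94), so ln α = ½ ln(1.05705) = 0.02774.
Need α^N ≥ 37.6 ⇒ N ≥ ln(37.6) / ln α = 3.627 / 0.02774 = 130.75.
Minimum whole number of stages: N = 131.

131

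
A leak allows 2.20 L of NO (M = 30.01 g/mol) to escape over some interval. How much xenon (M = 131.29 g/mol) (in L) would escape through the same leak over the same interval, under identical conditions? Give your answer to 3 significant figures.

1.05 L

Graham's law gives rate_Xe/rate_NO = √(M_NO/M_Xe) = √(30.01/131.29) = √0.2286 = 0.4781.
So the volume for Xe is 2.20 × 0.4781 = 1.05 L.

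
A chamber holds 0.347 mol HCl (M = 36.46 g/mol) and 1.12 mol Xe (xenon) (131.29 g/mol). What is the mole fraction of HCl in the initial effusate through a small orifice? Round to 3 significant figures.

0.370

The effusion rate of species i is ∝ p_i/√M_i ∝ n_i/√M_i.
Mole fraction of HCl in the effusate = (n_HCl/√M_HCl) / (n_HCl/√M_HCl + n_Xe/√M_Xe)
= (0.347/√36.46) / (0.347/√36.46 + 1.12/√131.29) = 0.05747/(0.05747 + 0.09775) = 0.370.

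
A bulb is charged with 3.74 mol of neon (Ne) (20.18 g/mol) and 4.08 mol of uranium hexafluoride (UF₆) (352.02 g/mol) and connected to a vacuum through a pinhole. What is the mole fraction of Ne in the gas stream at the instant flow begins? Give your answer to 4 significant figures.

Each component's effusion rate ∝ (its partial pressure)·(1/√M) ∝ n_i/√M_i.
So x_Ne in the escaping gas = (n_Ne/√M_Ne) / Σ(n_i/√M_i)
= (3.74/√20.18) / (3.74/√20.18 + 4.08/√352.02) = 0.8326/(0.8326 + 0.2175) = 0.7929.

0.7929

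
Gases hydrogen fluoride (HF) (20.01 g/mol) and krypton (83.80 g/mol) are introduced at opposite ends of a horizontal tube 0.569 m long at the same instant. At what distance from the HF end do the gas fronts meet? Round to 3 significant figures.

0.382 m

The fronts meet when d_HF + d_Kr = L with d_HF/d_Kr = √(M_Kr/M_HF) (Graham's law). Here √(M_Kr/M_HF) = √(83.80/20.01) = 2.046.
With d_HF + d_Kr = 0.569 m, d_Kr = 0.569/(1 + 2.046) = 0.1868 m.
d_HF = 0.569 − 0.1868 = 0.382 m.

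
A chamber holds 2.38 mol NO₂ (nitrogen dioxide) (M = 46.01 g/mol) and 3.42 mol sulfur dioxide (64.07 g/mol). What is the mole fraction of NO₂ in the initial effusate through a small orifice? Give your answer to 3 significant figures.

0.451

Rate_i ∝ x_i/√M_i (Graham's law weighted by mole fraction), so the effusate composition follows n_i/√M_i.
Mole fraction of NO₂ in the effusate = (n_NO₂/√M_NO₂) / (n_NO₂/√M_NO₂ + n_SO₂/√M_SO₂)
= (2.38/√46.01) / (2.38/√46.01 + 3.42/√64.07) = 0.3509/(0.3509 + 0.4273) = 0.451.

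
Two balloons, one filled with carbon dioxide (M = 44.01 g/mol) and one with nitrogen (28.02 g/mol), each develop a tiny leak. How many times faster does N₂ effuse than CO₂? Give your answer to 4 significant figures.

Graham's law gives rate_N₂/rate_CO₂ = √(M_CO₂/M_N₂) = √(44.01/28.02) = √1.571 = 1.253.

1.253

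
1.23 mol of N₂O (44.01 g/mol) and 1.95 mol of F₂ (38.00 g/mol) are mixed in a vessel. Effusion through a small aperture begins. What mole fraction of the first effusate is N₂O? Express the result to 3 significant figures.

0.370

Rate_i ∝ x_i/√M_i (Graham's law weighted by mole fraction), so the effusate composition follows n_i/√M_i.
Mole fraction of N₂O in the effusate = (n_N₂O/√M_N₂O) / (n_N₂O/√M_N₂O + n_F₂/√M_F₂)
= (1.23/√44.01) / (1.23/√44.01 + 1.95/√38.00) = 0.1854/(0.1854 + 0.3163) = 0.370.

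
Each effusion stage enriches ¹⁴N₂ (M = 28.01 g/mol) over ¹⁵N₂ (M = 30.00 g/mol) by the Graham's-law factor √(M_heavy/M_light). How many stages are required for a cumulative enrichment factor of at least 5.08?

With α = √(30.00/28.01) per stage, ln α = ½ ln(1.07105) = 0.03432.
Need α^N ≥ 5.08 ⇒ N ≥ ln(5.08) / ln α = 1.625 / 0.03432 = 47.36.
So at least 48 stages are needed.

48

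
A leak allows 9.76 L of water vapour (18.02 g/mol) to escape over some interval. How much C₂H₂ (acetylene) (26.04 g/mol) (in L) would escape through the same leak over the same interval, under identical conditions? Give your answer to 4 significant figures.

From Graham's law, rate_C₂H₂/rate_H₂O = √(M_H₂O/M_C₂H₂) = √(18.02/26.04) = √0.6920 = 0.8319.
So the volume for C₂H₂ is 9.76 × 0.8319 = 8.119 L.

8.119 L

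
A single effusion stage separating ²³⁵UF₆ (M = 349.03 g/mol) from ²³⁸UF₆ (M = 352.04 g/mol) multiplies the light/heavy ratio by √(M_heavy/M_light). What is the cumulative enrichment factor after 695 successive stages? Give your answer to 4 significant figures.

After 695 stages the ratio has grown by (√(352.04/349.03))^695 = (352.04/349.03)^(695/2).
= 1.00862^(695/2) = 19.77.

19.77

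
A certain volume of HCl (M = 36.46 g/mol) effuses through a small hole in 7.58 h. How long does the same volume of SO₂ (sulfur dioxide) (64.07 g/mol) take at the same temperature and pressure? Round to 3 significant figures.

From Graham's law, t_SO₂/t_HCl = √(M_SO₂/M_HCl) = √(64.07/36.46) = √1.757 = 1.326.
So the time for SO₂ is 7.58 × 1.326 = 10.0 h.

10.0 h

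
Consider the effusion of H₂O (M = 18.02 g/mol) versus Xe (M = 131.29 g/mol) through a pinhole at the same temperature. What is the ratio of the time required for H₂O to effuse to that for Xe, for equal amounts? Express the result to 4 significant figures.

Graham's law gives t_H₂O/t_Xe = √(M_H₂O/M_Xe) = √(18.02/131.29) = √0.1373 = 0.3705.

0.3705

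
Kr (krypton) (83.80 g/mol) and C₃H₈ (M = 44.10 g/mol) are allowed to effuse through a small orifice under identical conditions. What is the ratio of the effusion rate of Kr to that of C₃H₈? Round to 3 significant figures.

0.725

Using Graham's law: rate_Kr/rate_C₃H₈ = √(M_C₃H₈/M_Kr) = √(44.10/83.80) = √0.5263 = 0.725.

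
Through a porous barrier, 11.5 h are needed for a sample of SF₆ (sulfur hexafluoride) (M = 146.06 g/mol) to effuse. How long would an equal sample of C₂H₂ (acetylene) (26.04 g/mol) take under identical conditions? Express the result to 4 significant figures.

4.856 h

Graham's law gives t_C₂H₂/t_SF₆ = √(M_C₂H₂/M_SF₆) = √(26.04/146.06) = √0.1783 = 0.4222.
So the time for C₂H₂ is 11.5 × 0.4222 = 4.856 h.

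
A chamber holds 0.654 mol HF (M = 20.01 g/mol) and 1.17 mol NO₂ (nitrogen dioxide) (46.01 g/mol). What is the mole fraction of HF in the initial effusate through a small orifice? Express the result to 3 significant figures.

0.459

The effusion rate of species i is ∝ p_i/√M_i ∝ n_i/√M_i.
Mole fraction of HF in the effusate = (n_HF/√M_HF) / (n_HF/√M_HF + n_NO₂/√M_NO₂)
= (0.654/√20.01) / (0.654/√20.01 + 1.17/√46.01) = 0.1462/(0.1462 + 0.1725) = 0.459.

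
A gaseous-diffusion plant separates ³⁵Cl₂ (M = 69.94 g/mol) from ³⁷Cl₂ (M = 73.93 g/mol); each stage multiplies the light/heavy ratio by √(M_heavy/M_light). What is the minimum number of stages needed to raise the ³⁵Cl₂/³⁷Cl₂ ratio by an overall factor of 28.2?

Single-stage factor α = √(73.93/69.94), so ln α = ½ ln(1.05705) = 0.02774.
Need α^N ≥ 28.2 ⇒ N ≥ ln(28.2) / ln α = 3.339 / 0.02774 = 120.38.
Minimum whole number of stages: N = 121.

121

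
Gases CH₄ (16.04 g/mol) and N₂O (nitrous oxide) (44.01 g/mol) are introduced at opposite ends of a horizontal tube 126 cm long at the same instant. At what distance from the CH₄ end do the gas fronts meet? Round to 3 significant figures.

78.6 cm

Distances travelled in equal time are proportional to diffusion rates, so d_CH₄/d_N₂O = √(M_N₂O/M_CH₄) = √(44.01/16.04) = 1.656.
With d_CH₄ + d_N₂O = 126 cm, d_N₂O = 126/(1 + 1.656) = 47.43 cm.
d_CH₄ = 126 − 47.43 = 78.6 cm.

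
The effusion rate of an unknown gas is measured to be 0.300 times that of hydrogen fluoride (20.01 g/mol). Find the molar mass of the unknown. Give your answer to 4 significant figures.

222.3 g/mol

Since effusion rate ∝ 1/√M, rate_X/rate_HF = √(M_HF/M_X).
0.300 = √(20.01/M_X)
M_X = 20.01 / 0.300² = 20.01 / 0.09000 = 222.3 g/mol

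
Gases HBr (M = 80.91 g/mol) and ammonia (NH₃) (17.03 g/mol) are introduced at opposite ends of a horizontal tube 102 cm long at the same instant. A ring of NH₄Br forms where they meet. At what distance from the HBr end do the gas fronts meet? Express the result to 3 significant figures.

In equal time, each gas travels a distance ∝ its rate ∝ 1/√M, so d_HBr/d_NH₃ = √(M_NH₃/M_HBr) = √(17.03/80.91) = 0.4588.
With d_HBr + d_NH₃ = 102 cm, d_NH₃ = 102/(1 + 0.4588) = 69.92 cm.
d_HBr = 102 − 69.92 = 32.1 cm.

32.1 cm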